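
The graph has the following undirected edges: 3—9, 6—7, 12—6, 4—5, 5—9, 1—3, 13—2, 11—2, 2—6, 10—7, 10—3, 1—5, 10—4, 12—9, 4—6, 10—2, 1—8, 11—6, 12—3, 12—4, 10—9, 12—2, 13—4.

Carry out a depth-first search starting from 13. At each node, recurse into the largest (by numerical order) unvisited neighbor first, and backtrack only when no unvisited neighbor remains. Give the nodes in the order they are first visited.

Visit 13
13 → 4
4 → 12
12 → 9
9 → 10
10 → 7
7 → 6
6 → 11
11 → 2
10 → 3
3 → 1
1 → 8
1 → 5

13 → 4 → 12 → 9 → 10 → 7 → 6 → 11 → 2 → 3 → 1 → 8 → 5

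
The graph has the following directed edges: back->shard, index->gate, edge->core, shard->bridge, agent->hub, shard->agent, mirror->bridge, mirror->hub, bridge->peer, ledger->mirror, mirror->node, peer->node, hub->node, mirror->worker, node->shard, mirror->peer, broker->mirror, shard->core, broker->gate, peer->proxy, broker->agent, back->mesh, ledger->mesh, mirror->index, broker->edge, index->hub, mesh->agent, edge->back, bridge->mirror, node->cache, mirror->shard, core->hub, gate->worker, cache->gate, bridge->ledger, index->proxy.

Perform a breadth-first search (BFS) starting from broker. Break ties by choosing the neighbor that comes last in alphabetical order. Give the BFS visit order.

Visit broker; enqueue mirror, gate, edge, agent → queue [mirror, gate, edge, agent]
Visit mirror; enqueue worker, shard, peer, node, index, hub, bridge → queue [gate, edge, agent, worker, shard, peer, node, index, hub, bridge]
Visit gate → queue [edge, agent, worker, shard, peer, node, index, hub, bridge]
Visit edge; enqueue core, back → queue [agent, worker, shard, peer, node, index, hub, bridge, core, back]
Visit agent → queue [worker, shard, peer, node, index, hub, bridge, core, back]
Visit worker → queue [shard, peer, node, index, hub, bridge, core, back]
Visit shard → queue [peer, node, index, hub, bridge, core, back]
Visit peer; enqueue proxy → queue [node, index, hub, bridge, core, back, proxy]
Visit node; enqueue cache → queue [index, hub, bridge, core, back, proxy, cache]
Visit index → queue [hub, bridge, core, back, proxy, cache]
Visit hub → queue [bridge, core, back, proxy, cache]
Visit bridge; enqueue ledger → queue [core, back, proxy, cache, ledger]
Visit core → queue [back, proxy, cache, ledger]
Visit back; enqueue mesh → queue [proxy, cache, ledger, mesh]
Visit proxy → queue [cache, ledger, mesh]
Visit cache → queue [ledger, mesh]
Visit ledger → queue [mesh]
Visit mesh → queue []

broker, mirror, gate, edge, agent, worker, shard, peer, node, index, hub, bridge, core, back, proxy, cache, ledger, mesh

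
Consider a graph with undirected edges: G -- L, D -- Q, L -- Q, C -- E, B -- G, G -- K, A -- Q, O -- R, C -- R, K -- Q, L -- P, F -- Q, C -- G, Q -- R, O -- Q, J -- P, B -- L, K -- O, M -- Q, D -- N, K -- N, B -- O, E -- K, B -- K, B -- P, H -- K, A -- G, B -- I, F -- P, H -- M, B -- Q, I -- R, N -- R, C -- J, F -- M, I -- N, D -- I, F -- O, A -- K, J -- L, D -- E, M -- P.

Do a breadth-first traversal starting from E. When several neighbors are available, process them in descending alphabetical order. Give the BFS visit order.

Visit E; enqueue K, D, C → queue [K, D, C]
Visit K; enqueue Q, O, N, H, G, B, A → queue [D, C, Q, O, N, H, G, B, A]
Visit D; enqueue I → queue [C, Q, O, N, H, G, B, A, I]
Visit C; enqueue R, J → queue [Q, O, N, H, G, B, A, I, R, J]
Visit Q; enqueue M, L, F → queue [O, N, H, G, B, A, I, R, J, M, L, F]
Visit O → queue [N, H, G, B, A, I, R, J, M, L, F]
Visit N → queue [H, G, B, A, I, R, J, M, L, F]
Visit H → queue [G, B, A, I, R, J, M, L, F]
Visit G → queue [B, A, I, R, J, M, L, F]
Visit B; enqueue P → queue [A, I, R, J, M, L, F, P]
Visit A → queue [I, R, J, M, L, F, P]
Visit I → queue [R, J, M, L, F, P]
Visit R → queue [J, M, L, F, P]
Visit J → queue [M, L, F, P]
Visit M → queue [L, F, P]
Visit L → queue [F, P]
Visit F → queue [P]
Visit P → queue []

E, K, D, C, Q, O, N, H, G, B, A, I, R, J, M, L, F, P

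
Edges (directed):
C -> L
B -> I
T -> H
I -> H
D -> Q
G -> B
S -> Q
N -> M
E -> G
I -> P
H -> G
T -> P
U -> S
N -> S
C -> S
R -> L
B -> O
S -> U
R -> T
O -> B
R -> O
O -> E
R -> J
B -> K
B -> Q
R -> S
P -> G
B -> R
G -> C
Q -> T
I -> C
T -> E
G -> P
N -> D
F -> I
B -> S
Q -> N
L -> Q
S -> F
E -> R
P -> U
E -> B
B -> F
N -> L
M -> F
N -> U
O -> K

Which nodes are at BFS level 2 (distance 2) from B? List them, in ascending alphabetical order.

C, E, H, J, L, N, P, T, U

Level 0: B
Level 1: F, I, K, O, Q, R, S
Level 2: C, E, H, J, L, N, P, T, U
Level 3: D, G, M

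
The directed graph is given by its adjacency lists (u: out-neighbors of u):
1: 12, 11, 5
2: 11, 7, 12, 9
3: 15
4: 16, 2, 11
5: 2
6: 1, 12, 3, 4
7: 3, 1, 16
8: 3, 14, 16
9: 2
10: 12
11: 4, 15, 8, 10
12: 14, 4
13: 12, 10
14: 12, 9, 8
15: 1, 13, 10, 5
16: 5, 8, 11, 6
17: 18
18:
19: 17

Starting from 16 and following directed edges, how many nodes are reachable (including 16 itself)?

16

BFS from 16 visits: 16, 5, 6, 8, 11, 2, 1, 3, 4, 12, 14, 10, 15, 7, 9, 13
Reachable nodes: 16 of 19 total.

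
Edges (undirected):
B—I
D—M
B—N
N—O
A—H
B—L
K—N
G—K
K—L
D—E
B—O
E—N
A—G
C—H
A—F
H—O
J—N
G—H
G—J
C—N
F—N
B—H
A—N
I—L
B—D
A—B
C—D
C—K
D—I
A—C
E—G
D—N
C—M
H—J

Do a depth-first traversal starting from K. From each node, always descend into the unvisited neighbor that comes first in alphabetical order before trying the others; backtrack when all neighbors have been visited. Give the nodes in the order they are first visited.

Visit K
K → C
C → A
A → B
B → D
D → E
E → G
G → H
H → J
J → N
N → F
N → O
D → I
I → L
D → M

K → C → A → B → D → E → G → H → J → N → F → O → I → L → M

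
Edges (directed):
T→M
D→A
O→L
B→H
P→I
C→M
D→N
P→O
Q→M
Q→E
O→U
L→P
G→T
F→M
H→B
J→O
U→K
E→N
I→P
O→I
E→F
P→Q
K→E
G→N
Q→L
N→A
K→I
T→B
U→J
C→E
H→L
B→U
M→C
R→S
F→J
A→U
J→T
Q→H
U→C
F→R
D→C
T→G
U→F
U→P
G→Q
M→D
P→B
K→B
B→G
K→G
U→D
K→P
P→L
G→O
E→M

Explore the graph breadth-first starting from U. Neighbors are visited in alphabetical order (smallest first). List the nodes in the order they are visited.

U -> C -> D -> F -> J -> K -> P -> E -> M -> A -> N -> R -> O -> T -> B -> G -> I -> L -> Q -> S -> H

Visit U; enqueue C, D, F, J, K, P → queue [C, D, F, J, K, P]
Visit C; enqueue E, M → queue [D, F, J, K, P, E, M]
Visit D; enqueue A, N → queue [F, J, K, P, E, M, A, N]
Visit F; enqueue R → queue [J, K, P, E, M, A, N, R]
Visit J; enqueue O, T → queue [K, P, E, M, A, N, R, O, T]
Visit K; enqueue B, G, I → queue [P, E, M, A, N, R, O, T, B, G, I]
Visit P; enqueue L, Q → queue [E, M, A, N, R, O, T, B, G, I, L, Q]
Visit E → queue [M, A, N, R, O, T, B, G, I, L, Q]
Visit M → queue [A, N, R, O, T, B, G, I, L, Q]
Visit A → queue [N, R, O, T, B, G, I, L, Q]
Visit N → queue [R, O, T, B, G, I, L, Q]
Visit R; enqueue S → queue [O, T, B, G, I, L, Q, S]
Visit O → queue [T, B, G, I, L, Q, S]
Visit T → queue [B, G, I, L, Q, S]
Visit B; enqueue H → queue [G, I, L, Q, S, H]
Visit G → queue [I, L, Q, S, H]
Visit I → queue [L, Q, S, H]
Visit L → queue [Q, S, H]
Visit Q → queue [S, H]
Visit S → queue [H]
Visit H → queue []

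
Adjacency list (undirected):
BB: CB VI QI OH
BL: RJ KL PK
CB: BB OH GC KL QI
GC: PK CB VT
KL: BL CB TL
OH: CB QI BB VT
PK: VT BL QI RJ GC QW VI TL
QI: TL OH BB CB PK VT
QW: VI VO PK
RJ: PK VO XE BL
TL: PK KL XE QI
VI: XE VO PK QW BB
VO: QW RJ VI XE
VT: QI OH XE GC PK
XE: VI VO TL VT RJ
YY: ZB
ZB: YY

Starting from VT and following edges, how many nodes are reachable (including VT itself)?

15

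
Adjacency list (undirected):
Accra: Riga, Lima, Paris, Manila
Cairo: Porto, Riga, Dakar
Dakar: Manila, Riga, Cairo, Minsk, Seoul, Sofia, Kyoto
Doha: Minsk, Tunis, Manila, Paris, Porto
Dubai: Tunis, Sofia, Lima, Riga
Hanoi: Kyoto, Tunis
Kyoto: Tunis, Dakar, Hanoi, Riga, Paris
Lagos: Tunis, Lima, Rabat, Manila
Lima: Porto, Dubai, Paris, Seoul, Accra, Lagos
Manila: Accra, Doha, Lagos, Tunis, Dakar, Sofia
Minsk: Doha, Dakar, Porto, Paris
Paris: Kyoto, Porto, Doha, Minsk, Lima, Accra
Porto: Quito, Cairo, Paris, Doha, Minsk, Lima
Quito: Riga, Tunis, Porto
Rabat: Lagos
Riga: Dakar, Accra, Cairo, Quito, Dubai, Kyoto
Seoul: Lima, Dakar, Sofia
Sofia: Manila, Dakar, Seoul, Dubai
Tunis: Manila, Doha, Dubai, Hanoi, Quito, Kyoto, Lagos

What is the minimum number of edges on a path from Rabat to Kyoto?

3

Level 0: Rabat
Level 1: Lagos
Level 2: Lima, Manila, Tunis
Level 3: Accra, Dakar, Doha, Dubai, Hanoi, Kyoto, Paris, Porto, Quito, Seoul, Sofia
Level 4: Cairo, Minsk, Riga
Kyoto first appears at level 3.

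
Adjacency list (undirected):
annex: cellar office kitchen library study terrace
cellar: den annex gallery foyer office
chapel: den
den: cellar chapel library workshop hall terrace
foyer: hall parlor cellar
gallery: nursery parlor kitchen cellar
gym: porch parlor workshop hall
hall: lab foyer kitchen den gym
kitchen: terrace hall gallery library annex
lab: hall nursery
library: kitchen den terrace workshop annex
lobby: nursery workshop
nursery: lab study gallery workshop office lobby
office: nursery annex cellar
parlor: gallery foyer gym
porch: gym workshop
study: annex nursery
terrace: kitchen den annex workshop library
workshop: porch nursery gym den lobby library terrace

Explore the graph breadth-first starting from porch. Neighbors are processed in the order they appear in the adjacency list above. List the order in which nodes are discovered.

porch, gym, workshop, parlor, hall, nursery, den, lobby, library, terrace, gallery, foyer, lab, kitchen, study, office, cellar, chapel, annex

Visit porch; enqueue gym, workshop → queue [gym, workshop]
Visit gym; enqueue parlor, hall → queue [workshop, parlor, hall]
Visit workshop; enqueue nursery, den, lobby, library, terrace → queue [parlor, hall, nursery, den, lobby, library, terrace]
Visit parlor; enqueue gallery, foyer → queue [hall, nursery, den, lobby, library, terrace, gallery, foyer]
Visit hall; enqueue lab, kitchen → queue [nursery, den, lobby, library, terrace, gallery, foyer, lab, kitchen]
Visit nursery; enqueue study, office → queue [den, lobby, library, terrace, gallery, foyer, lab, kitchen, study, office]
Visit den; enqueue cellar, chapel → queue [lobby, library, terrace, gallery, foyer, lab, kitchen, study, office, cellar, chapel]
Visit lobby → queue [library, terrace, gallery, foyer, lab, kitchen, study, office, cellar, chapel]
Visit library; enqueue annex → queue [terrace, gallery, foyer, lab, kitchen, study, office, cellar, chapel, annex]
Visit terrace → queue [gallery, foyer, lab, kitchen, study, office, cellar, chapel, annex]
Visit gallery → queue [foyer, lab, kitchen, study, office, cellar, chapel, annex]
Visit foyer → queue [lab, kitchen, study, office, cellar, chapel, annex]
Visit lab → queue [kitchen, study, office, cellar, chapel, annex]
Visit kitchen → queue [study, office, cellar, chapel, annex]
Visit study → queue [office, cellar, chapel, annex]
Visit office → queue [cellar, chapel, annex]
Visit cellar → queue [chapel, annex]
Visit chapel → queue [annex]
Visit annex → queue []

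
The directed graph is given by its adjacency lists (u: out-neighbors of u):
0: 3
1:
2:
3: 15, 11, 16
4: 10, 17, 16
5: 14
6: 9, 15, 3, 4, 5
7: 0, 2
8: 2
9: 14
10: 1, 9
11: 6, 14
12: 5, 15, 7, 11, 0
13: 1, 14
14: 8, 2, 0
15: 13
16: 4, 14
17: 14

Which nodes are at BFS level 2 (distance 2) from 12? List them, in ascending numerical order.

Level 0: 12
Level 1: 0, 5, 7, 11, 15
Level 2: 2, 3, 6, 13, 14
Level 3: 1, 4, 8, 9, 16
Level 4: 10, 17

2, 3, 6, 13, 14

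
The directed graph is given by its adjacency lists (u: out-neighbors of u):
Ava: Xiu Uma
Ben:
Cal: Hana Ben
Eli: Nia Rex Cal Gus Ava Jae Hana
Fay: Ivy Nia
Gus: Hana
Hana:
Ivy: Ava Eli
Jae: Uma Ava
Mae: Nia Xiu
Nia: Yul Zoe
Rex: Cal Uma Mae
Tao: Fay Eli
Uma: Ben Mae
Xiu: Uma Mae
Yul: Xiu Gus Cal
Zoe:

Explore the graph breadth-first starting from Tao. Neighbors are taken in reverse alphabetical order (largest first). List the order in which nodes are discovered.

Tao Fay Eli Nia Ivy Rex Jae Hana Gus Cal Ava Zoe Yul Uma Mae Ben Xiu

Visit Tao; enqueue Fay, Eli → queue [Fay, Eli]
Visit Fay; enqueue Nia, Ivy → queue [Eli, Nia, Ivy]
Visit Eli; enqueue Rex, Jae, Hana, Gus, Cal, Ava → queue [Nia, Ivy, Rex, Jae, Hana, Gus, Cal, Ava]
Visit Nia; enqueue Zoe, Yul → queue [Ivy, Rex, Jae, Hana, Gus, Cal, Ava, Zoe, Yul]
Visit Ivy → queue [Rex, Jae, Hana, Gus, Cal, Ava, Zoe, Yul]
Visit Rex; enqueue Uma, Mae → queue [Jae, Hana, Gus, Cal, Ava, Zoe, Yul, Uma, Mae]
Visit Jae → queue [Hana, Gus, Cal, Ava, Zoe, Yul, Uma, Mae]
Visit Hana → queue [Gus, Cal, Ava, Zoe, Yul, Uma, Mae]
Visit Gus → queue [Cal, Ava, Zoe, Yul, Uma, Mae]
Visit Cal; enqueue Ben → queue [Ava, Zoe, Yul, Uma, Mae, Ben]
Visit Ava; enqueue Xiu → queue [Zoe, Yul, Uma, Mae, Ben, Xiu]
Visit Zoe → queue [Yul, Uma, Mae, Ben, Xiu]
Visit Yul → queue [Uma, Mae, Ben, Xiu]
Visit Uma → queue [Mae, Ben, Xiu]
Visit Mae → queue [Ben, Xiu]
Visit Ben → queue [Xiu]
Visit Xiu → queue []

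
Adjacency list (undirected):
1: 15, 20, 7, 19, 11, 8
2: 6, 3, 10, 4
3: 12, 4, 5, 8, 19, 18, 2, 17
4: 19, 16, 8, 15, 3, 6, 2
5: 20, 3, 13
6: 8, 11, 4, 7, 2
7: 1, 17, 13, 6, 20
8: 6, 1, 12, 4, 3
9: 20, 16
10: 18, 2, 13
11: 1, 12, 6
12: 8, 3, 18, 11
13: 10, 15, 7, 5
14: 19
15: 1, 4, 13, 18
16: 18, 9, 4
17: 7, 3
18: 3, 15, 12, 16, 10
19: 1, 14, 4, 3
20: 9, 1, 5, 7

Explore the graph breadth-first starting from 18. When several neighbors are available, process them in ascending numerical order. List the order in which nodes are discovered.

Visit 18; enqueue 3, 10, 12, 15, 16 → queue [3, 10, 12, 15, 16]
Visit 3; enqueue 2, 4, 5, 8, 17, 19 → queue [10, 12, 15, 16, 2, 4, 5, 8, 17, 19]
Visit 10; enqueue 13 → queue [12, 15, 16, 2, 4, 5, 8, 17, 19, 13]
Visit 12; enqueue 11 → queue [15, 16, 2, 4, 5, 8, 17, 19, 13, 11]
Visit 15; enqueue 1 → queue [16, 2, 4, 5, 8, 17, 19, 13, 11, 1]
Visit 16; enqueue 9 → queue [2, 4, 5, 8, 17, 19, 13, 11, 1, 9]
Visit 2; enqueue 6 → queue [4, 5, 8, 17, 19, 13, 11, 1, 9, 6]
Visit 4 → queue [5, 8, 17, 19, 13, 11, 1, 9, 6]
Visit 5; enqueue 20 → queue [8, 17, 19, 13, 11, 1, 9, 6, 20]
Visit 8 → queue [17, 19, 13, 11, 1, 9, 6, 20]
Visit 17; enqueue 7 → queue [19, 13, 11, 1, 9, 6, 20, 7]
Visit 19; enqueue 14 → queue [13, 11, 1, 9, 6, 20, 7, 14]
Visit 13 → queue [11, 1, 9, 6, 20, 7, 14]
Visit 11 → queue [1, 9, 6, 20, 7, 14]
Visit 1 → queue [9, 6, 20, 7, 14]
Visit 9 → queue [6, 20, 7, 14]
Visit 6 → queue [20, 7, 14]
Visit 20 → queue [7, 14]
Visit 7 → queue [14]
Visit 14 → queue []

18 -> 3 -> 10 -> 12 -> 15 -> 16 -> 2 -> 4 -> 5 -> 8 -> 17 -> 19 -> 13 -> 11 -> 1 -> 9 -> 6 -> 20 -> 7 -> 14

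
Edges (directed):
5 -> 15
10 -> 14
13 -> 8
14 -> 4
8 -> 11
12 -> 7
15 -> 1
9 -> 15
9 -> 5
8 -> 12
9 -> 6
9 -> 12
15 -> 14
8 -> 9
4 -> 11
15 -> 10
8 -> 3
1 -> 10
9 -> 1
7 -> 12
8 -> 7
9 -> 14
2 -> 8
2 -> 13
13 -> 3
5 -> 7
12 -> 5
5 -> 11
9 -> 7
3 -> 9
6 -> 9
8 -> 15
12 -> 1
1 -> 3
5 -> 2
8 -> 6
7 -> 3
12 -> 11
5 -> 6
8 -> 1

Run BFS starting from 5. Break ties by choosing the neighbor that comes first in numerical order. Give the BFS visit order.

Visit 5; enqueue 2, 6, 7, 11, 15 → queue [2, 6, 7, 11, 15]
Visit 2; enqueue 8, 13 → queue [6, 7, 11, 15, 8, 13]
Visit 6; enqueue 9 → queue [7, 11, 15, 8, 13, 9]
Visit 7; enqueue 3, 12 → queue [11, 15, 8, 13, 9, 3, 12]
Visit 11 → queue [15, 8, 13, 9, 3, 12]
Visit 15; enqueue 1, 10, 14 → queue [8, 13, 9, 3, 12, 1, 10, 14]
Visit 8 → queue [13, 9, 3, 12, 1, 10, 14]
Visit 13 → queue [9, 3, 12, 1, 10, 14]
Visit 9 → queue [3, 12, 1, 10, 14]
Visit 3 → queue [12, 1, 10, 14]
Visit 12 → queue [1, 10, 14]
Visit 1 → queue [10, 14]
Visit 10 → queue [14]
Visit 14; enqueue 4 → queue [4]
Visit 4 → queue []

5, 2, 6, 7, 11, 15, 8, 13, 9, 3, 12, 1, 10, 14, 4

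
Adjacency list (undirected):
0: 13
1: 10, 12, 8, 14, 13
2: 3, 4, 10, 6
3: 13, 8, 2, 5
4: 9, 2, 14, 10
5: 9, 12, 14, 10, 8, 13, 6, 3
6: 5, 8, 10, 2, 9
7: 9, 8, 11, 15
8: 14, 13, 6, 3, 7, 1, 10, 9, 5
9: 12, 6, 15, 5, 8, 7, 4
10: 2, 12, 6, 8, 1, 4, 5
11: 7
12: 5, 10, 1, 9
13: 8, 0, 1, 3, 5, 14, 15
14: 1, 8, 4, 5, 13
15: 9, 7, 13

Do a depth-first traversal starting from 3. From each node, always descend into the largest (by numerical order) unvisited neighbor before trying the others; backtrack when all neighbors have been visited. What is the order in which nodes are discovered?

Visit 3
3 → 13
13 → 15
15 → 9
9 → 12
12 → 10
10 → 8
8 → 14
14 → 5
5 → 6
6 → 2
2 → 4
14 → 1
8 → 7
7 → 11
13 → 0

3, 13, 15, 9, 12, 10, 8, 14, 5, 6, 2, 4, 1, 7, 11, 0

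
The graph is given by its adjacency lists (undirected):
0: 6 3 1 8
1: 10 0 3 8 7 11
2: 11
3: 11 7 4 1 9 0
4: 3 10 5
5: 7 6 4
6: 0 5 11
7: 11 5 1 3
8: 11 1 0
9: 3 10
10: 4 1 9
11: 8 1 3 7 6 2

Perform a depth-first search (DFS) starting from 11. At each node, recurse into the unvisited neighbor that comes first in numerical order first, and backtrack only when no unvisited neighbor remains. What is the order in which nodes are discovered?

11 1 0 3 4 5 6 7 10 9 8 2

Visit 11
11 → 1
1 → 0
0 → 3
3 → 4
4 → 5
5 → 6
5 → 7
4 → 10
10 → 9
0 → 8
11 → 2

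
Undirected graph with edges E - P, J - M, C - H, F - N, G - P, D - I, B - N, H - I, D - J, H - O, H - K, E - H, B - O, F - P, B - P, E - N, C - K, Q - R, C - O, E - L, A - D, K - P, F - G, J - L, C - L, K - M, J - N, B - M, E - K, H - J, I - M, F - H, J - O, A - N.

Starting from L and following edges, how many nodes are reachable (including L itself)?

16

BFS from L visits: L, J, E, C, O, N, M, H, D, P, K, B, F, A, I, G
Reachable nodes: 16 of 18 total.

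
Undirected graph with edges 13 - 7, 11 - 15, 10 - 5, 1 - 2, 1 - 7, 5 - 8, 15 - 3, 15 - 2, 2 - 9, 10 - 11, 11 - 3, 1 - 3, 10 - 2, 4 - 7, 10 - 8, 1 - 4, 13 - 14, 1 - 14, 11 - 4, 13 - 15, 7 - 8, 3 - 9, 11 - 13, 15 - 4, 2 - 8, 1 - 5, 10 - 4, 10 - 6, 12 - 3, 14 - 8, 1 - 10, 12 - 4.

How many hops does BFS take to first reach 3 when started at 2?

2

Level 0: 2
Level 1: 1, 8, 9, 10, 15
Level 2: 3, 4, 5, 6, 7, 11, 13, 14
Level 3: 12
3 first appears at level 2.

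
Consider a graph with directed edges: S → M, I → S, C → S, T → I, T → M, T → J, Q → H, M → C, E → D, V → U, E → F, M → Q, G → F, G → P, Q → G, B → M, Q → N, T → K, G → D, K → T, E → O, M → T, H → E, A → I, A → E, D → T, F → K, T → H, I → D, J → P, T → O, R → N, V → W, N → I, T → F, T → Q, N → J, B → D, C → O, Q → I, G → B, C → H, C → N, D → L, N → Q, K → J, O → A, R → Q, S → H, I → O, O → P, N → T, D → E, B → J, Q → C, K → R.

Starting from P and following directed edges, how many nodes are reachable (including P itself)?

BFS from P visits: P
Reachable nodes: 1 of 23 total.

1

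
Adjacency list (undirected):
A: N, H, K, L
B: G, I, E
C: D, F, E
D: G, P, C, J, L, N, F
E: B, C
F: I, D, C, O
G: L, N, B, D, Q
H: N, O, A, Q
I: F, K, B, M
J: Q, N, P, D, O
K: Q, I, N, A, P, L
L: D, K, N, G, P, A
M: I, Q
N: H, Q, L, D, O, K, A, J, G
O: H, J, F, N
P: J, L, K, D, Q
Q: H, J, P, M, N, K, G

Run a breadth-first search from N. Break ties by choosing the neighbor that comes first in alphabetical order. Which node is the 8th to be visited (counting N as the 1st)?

L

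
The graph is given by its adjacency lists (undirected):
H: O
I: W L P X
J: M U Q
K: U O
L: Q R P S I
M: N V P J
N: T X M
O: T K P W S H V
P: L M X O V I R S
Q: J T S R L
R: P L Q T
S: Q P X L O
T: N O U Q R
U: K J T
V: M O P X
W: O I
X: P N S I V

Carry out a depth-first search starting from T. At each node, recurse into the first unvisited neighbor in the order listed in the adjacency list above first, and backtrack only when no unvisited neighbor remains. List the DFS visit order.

Visit T
T → N
N → X
X → P
P → L
L → Q
Q → J
J → M
M → V
V → O
O → K
K → U
O → W
W → I
O → S
O → H
Q → R

T -> N -> X -> P -> L -> Q -> J -> M -> V -> O -> K -> U -> W -> I -> S -> H -> R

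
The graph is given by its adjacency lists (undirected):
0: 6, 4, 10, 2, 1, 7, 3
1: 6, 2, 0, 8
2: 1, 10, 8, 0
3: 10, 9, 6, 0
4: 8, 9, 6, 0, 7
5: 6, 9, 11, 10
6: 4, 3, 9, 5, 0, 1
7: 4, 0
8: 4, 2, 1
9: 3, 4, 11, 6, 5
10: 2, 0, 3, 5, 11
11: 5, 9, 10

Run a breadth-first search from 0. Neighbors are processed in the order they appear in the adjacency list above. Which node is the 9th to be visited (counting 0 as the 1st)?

Visit 0; enqueue 6, 4, 10, 2, 1, 7, 3 → queue [6, 4, 10, 2, 1, 7, 3]
Visit 6; enqueue 9, 5 → queue [4, 10, 2, 1, 7, 3, 9, 5]
Visit 4; enqueue 8 → queue [10, 2, 1, 7, 3, 9, 5, 8]
Visit 10; enqueue 11 → queue [2, 1, 7, 3, 9, 5, 8, 11]
Visit 2 → queue [1, 7, 3, 9, 5, 8, 11]
Visit 1 → queue [7, 3, 9, 5, 8, 11]
Visit 7 → queue [3, 9, 5, 8, 11]
Visit 3 → queue [9, 5, 8, 11]
Visit 9 → queue [5, 8, 11]
Visit 5 → queue [8, 11]
Visit 8 → queue [11]
Visit 11 → queue []

Visit order: 0, 6, 4, 10, 2, 1, 7, 3, 9, 5, 8, 11

9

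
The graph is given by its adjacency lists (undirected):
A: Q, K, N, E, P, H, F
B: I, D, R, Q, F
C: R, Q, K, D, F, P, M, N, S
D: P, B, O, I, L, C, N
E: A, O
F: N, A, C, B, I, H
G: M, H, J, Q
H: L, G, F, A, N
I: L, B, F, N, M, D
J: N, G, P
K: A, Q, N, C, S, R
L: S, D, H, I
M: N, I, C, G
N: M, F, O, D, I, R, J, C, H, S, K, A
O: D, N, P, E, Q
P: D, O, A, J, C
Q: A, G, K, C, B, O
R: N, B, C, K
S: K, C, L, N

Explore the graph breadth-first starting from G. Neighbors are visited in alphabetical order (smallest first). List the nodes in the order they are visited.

Visit G; enqueue H, J, M, Q → queue [H, J, M, Q]
Visit H; enqueue A, F, L, N → queue [J, M, Q, A, F, L, N]
Visit J; enqueue P → queue [M, Q, A, F, L, N, P]
Visit M; enqueue C, I → queue [Q, A, F, L, N, P, C, I]
Visit Q; enqueue B, K, O → queue [A, F, L, N, P, C, I, B, K, O]
Visit A; enqueue E → queue [F, L, N, P, C, I, B, K, O, E]
Visit F → queue [L, N, P, C, I, B, K, O, E]
Visit L; enqueue D, S → queue [N, P, C, I, B, K, O, E, D, S]
Visit N; enqueue R → queue [P, C, I, B, K, O, E, D, S, R]
Visit P → queue [C, I, B, K, O, E, D, S, R]
Visit C → queue [I, B, K, O, E, D, S, R]
Visit I → queue [B, K, O, E, D, S, R]
Visit B → queue [K, O, E, D, S, R]
Visit K → queue [O, E, D, S, R]
Visit O → queue [E, D, S, R]
Visit E → queue [D, S, R]
Visit D → queue [S, R]
Visit S → queue [R]
Visit R → queue []

G, H, J, M, Q, A, F, L, N, P, C, I, B, K, O, E, D, S, R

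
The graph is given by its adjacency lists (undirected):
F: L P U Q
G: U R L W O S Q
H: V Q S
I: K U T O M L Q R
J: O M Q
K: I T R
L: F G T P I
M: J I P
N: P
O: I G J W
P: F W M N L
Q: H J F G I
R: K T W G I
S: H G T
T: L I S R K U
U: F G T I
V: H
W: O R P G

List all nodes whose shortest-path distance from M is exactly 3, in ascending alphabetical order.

G, H, S

Level 0: M
Level 1: I, J, P
Level 2: F, K, L, N, O, Q, R, T, U, W
Level 3: G, H, S
Level 4: V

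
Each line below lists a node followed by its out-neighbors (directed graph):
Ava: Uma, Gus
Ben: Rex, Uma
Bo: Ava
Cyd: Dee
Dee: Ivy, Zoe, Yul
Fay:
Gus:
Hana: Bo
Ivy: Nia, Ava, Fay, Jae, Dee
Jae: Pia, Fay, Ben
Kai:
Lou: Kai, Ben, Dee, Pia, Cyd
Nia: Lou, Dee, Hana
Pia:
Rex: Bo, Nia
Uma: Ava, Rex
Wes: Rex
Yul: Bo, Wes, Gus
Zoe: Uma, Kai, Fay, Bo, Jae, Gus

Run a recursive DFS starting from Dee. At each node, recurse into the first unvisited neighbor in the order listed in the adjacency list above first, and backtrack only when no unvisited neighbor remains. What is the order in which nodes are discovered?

Visit Dee
Dee → Ivy
Ivy → Nia
Nia → Lou
Lou → Kai
Lou → Ben
Ben → Rex
Rex → Bo
Bo → Ava
Ava → Uma
Ava → Gus
Lou → Pia
Lou → Cyd
Nia → Hana
Ivy → Fay
Ivy → Jae
Dee → Zoe
Dee → Yul
Yul → Wes

Dee, Ivy, Nia, Lou, Kai, Ben, Rex, Bo, Ava, Uma, Gus, Pia, Cyd, Hana, Fay, Jae, Zoe, Yul, Wes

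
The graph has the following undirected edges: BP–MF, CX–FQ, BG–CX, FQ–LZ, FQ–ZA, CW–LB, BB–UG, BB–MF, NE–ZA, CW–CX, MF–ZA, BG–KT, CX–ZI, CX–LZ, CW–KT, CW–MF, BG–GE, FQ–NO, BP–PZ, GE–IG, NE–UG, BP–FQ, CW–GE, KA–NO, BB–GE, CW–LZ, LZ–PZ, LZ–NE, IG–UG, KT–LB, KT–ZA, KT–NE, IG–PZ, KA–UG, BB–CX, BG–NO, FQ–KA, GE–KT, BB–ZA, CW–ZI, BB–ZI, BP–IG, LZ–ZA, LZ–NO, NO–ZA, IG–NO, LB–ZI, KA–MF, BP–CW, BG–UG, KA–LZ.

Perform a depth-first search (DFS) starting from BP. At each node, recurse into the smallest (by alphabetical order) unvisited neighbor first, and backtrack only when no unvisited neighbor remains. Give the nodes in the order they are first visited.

BP → CW → CX → BB → GE → BG → KT → LB → ZI → NE → LZ → FQ → KA → MF → ZA → NO → IG → PZ → UG

Visit BP
BP → CW
CW → CX
CX → BB
BB → GE
GE → BG
BG → KT
KT → LB
LB → ZI
KT → NE
NE → LZ
LZ → FQ
FQ → KA
KA → MF
MF → ZA
ZA → NO
NO → IG
IG → PZ
IG → UG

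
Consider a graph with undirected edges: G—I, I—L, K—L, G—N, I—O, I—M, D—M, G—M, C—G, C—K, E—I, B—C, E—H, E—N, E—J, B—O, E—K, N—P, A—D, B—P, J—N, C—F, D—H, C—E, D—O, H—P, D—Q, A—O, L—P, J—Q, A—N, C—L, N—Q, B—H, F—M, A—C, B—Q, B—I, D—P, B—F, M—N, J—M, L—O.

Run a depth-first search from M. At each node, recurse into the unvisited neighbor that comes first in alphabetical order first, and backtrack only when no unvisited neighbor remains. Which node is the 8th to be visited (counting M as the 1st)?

Visit M
M → D
D → A
A → C
C → B
B → F
B → H
H → E
E → I
I → G
G → N
N → J
J → Q
N → P
P → L
L → K
L → O

Visit order: M, D, A, C, B, F, H, E, I, G, N, J, Q, P, L, K, O

E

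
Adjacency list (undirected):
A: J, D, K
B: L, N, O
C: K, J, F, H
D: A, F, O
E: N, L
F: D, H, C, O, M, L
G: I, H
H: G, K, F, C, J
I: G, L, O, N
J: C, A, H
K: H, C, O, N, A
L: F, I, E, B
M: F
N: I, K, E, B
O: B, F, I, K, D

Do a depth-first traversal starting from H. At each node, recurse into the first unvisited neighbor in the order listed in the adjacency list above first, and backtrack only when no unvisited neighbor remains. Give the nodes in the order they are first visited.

Visit H
H → G
G → I
I → L
L → F
F → D
D → A
A → J
J → C
C → K
K → O
O → B
B → N
N → E
F → M

H → G → I → L → F → D → A → J → C → K → O → B → N → E → M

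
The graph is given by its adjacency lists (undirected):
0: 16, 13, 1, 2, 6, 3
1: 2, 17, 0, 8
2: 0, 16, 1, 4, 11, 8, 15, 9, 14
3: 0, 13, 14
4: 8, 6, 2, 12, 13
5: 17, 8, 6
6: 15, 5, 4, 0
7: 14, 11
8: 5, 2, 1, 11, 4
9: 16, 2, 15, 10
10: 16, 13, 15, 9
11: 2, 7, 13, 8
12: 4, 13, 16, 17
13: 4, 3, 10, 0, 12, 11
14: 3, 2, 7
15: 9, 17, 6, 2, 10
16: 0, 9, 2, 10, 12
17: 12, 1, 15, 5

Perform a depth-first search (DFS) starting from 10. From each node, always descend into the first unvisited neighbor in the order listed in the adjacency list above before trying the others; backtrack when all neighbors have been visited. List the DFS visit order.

10, 16, 0, 13, 4, 8, 5, 17, 12, 1, 2, 11, 7, 14, 3, 15, 9, 6

Visit 10
10 → 16
16 → 0
0 → 13
13 → 4
4 → 8
8 → 5
5 → 17
17 → 12
17 → 1
1 → 2
2 → 11
11 → 7
7 → 14
14 → 3
2 → 15
15 → 9
15 → 6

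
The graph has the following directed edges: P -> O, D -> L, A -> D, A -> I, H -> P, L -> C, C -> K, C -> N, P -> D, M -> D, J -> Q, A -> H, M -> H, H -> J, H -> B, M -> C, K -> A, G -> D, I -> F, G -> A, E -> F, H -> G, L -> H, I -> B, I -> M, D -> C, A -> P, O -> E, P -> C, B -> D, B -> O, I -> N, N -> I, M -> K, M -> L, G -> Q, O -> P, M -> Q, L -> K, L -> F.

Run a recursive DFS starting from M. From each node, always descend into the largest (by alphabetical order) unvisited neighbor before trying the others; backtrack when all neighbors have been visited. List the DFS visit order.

M -> Q -> L -> K -> A -> P -> O -> E -> F -> D -> C -> N -> I -> B -> H -> J -> G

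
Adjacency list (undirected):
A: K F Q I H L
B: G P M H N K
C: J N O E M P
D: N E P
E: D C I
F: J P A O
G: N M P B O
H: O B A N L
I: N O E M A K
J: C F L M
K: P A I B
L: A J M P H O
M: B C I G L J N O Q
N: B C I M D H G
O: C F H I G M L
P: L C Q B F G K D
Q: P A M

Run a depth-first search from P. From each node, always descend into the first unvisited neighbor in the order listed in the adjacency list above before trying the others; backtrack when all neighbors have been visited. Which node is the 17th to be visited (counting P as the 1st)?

Q

Visit P
P → L
L → A
A → K
K → I
I → N
N → B
B → G
G → M
M → C
C → J
J → F
F → O
O → H
C → E
E → D
M → Q

Visit order: P, L, A, K, I, N, B, G, M, C, J, F, O, H, E, D, Q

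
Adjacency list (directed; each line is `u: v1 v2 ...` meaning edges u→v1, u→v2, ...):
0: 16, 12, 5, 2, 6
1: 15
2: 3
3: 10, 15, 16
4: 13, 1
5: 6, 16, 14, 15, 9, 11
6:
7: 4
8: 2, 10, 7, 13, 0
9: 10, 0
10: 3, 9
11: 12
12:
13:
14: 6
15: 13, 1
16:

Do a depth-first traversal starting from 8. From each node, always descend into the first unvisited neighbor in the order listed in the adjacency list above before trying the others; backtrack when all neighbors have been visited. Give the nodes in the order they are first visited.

Visit 8
8 → 2
2 → 3
3 → 10
10 → 9
9 → 0
0 → 16
0 → 12
0 → 5
5 → 6
5 → 14
5 → 15
15 → 13
15 → 1
5 → 11
8 → 7
7 → 4

8 2 3 10 9 0 16 12 5 6 14 15 13 1 11 7 4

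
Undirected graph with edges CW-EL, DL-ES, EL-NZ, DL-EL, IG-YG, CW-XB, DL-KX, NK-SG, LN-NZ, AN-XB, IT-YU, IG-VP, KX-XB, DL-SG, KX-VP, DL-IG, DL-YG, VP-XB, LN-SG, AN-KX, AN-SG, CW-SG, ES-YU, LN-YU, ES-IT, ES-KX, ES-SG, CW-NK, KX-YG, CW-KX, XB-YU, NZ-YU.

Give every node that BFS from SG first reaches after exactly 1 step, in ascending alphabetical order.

Level 0: SG
Level 1: AN, CW, DL, ES, LN, NK
Level 2: EL, IG, IT, KX, NZ, XB, YG, YU
Level 3: VP

AN, CW, DL, ES, LN, NK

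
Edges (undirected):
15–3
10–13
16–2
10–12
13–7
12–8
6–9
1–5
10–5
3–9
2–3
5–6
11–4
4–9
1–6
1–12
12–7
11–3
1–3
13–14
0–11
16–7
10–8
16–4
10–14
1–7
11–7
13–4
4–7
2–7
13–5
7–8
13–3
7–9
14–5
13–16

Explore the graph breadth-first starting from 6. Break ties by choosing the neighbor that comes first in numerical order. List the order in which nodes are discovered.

6, 1, 5, 9, 3, 7, 12, 10, 13, 14, 4, 2, 11, 15, 8, 16, 0

Visit 6; enqueue 1, 5, 9 → queue [1, 5, 9]
Visit 1; enqueue 3, 7, 12 → queue [5, 9, 3, 7, 12]
Visit 5; enqueue 10, 13, 14 → queue [9, 3, 7, 12, 10, 13, 14]
Visit 9; enqueue 4 → queue [3, 7, 12, 10, 13, 14, 4]
Visit 3; enqueue 2, 11, 15 → queue [7, 12, 10, 13, 14, 4, 2, 11, 15]
Visit 7; enqueue 8, 16 → queue [12, 10, 13, 14, 4, 2, 11, 15, 8, 16]
Visit 12 → queue [10, 13, 14, 4, 2, 11, 15, 8, 16]
Visit 10 → queue [13, 14, 4, 2, 11, 15, 8, 16]
Visit 13 → queue [14, 4, 2, 11, 15, 8, 16]
Visit 14 → queue [4, 2, 11, 15, 8, 16]
Visit 4 → queue [2, 11, 15, 8, 16]
Visit 2 → queue [11, 15, 8, 16]
Visit 11; enqueue 0 → queue [15, 8, 16, 0]
Visit 15 → queue [8, 16, 0]
Visit 8 → queue [16, 0]
Visit 16 → queue [0]
Visit 0 → queue []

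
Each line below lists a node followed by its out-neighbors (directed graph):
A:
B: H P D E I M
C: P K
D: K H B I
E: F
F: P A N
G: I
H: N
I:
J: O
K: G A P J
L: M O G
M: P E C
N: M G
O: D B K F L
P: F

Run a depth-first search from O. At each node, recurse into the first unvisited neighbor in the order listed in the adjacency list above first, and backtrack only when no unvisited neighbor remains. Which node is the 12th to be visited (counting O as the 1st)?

Visit O
O → D
D → K
K → G
G → I
K → A
K → P
P → F
F → N
N → M
M → E
M → C
K → J
D → H
D → B
O → L

Visit order: O, D, K, G, I, A, P, F, N, M, E, C, J, H, B, L

C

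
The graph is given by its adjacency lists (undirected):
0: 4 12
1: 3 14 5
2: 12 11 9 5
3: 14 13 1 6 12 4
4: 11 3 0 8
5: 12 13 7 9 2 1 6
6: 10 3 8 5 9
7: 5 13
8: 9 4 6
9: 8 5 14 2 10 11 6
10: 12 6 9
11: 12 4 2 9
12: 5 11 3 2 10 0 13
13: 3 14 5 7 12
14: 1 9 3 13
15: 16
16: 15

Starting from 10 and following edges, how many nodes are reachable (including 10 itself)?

15

BFS from 10 visits: 10, 6, 9, 12, 3, 5, 8, 2, 11, 14, 0, 13, 1, 4, 7
Reachable nodes: 15 of 17 total.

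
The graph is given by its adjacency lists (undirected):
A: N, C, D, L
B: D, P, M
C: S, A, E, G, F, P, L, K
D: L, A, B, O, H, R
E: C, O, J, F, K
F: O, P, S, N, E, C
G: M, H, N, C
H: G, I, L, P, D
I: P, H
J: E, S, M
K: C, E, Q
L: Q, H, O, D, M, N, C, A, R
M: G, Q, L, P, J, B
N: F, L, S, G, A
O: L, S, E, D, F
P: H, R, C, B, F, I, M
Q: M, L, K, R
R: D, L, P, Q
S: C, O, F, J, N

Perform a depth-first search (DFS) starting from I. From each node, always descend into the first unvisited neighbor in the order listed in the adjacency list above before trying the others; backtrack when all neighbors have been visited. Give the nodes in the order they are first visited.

I P H G M Q L O S C A N F E J K D B R

Visit I
I → P
P → H
H → G
G → M
M → Q
Q → L
L → O
O → S
S → C
C → A
A → N
N → F
F → E
E → J
E → K
A → D
D → B
D → R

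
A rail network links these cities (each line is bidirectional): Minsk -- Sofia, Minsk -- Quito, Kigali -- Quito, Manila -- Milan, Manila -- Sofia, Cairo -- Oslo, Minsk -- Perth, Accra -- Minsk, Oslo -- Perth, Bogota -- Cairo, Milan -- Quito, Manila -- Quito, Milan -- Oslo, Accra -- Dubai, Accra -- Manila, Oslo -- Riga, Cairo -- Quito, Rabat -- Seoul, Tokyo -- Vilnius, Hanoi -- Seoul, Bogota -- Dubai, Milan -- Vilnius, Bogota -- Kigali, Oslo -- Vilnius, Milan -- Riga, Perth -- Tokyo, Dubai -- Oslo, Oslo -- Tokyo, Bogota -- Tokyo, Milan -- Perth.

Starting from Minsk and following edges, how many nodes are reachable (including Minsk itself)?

BFS from Minsk visits: Minsk, Sofia, Quito, Perth, Accra, Manila, Milan, Kigali, Cairo, Tokyo, Oslo, Dubai, Vilnius, Riga, Bogota
Reachable nodes: 15 of 18 total.

15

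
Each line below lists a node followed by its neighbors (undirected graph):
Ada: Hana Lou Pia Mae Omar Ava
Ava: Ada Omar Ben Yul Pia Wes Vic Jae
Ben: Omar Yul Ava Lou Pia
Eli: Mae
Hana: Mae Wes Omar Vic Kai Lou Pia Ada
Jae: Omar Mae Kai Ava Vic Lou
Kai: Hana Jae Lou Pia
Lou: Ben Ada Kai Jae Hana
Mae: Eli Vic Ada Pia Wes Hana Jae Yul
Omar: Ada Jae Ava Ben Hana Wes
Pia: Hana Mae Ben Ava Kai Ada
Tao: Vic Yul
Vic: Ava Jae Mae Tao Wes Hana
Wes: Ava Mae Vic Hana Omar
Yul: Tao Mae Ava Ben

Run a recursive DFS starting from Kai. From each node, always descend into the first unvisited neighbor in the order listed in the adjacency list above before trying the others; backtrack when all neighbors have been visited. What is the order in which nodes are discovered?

Visit Kai
Kai → Hana
Hana → Mae
Mae → Eli
Mae → Vic
Vic → Ava
Ava → Ada
Ada → Lou
Lou → Ben
Ben → Omar
Omar → Jae
Omar → Wes
Ben → Yul
Yul → Tao
Ben → Pia

Kai, Hana, Mae, Eli, Vic, Ava, Ada, Lou, Ben, Omar, Jae, Wes, Yul, Tao, Pia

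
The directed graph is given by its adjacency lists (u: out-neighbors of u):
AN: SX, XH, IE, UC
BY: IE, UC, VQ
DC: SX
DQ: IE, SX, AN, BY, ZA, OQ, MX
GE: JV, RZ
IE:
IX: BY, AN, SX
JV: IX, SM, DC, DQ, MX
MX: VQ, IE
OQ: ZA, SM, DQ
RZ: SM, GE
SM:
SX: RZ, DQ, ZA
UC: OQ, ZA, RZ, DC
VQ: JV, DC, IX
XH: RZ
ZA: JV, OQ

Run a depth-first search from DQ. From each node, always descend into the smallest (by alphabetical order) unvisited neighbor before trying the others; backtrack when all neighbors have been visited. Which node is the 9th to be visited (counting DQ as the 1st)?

IX

Visit DQ
DQ → AN
AN → IE
AN → SX
SX → RZ
RZ → GE
GE → JV
JV → DC
JV → IX
IX → BY
BY → UC
UC → OQ
OQ → SM
OQ → ZA
BY → VQ
JV → MX
AN → XH

Visit order: DQ, AN, IE, SX, RZ, GE, JV, DC, IX, BY, UC, OQ, SM, ZA, VQ, MX, XH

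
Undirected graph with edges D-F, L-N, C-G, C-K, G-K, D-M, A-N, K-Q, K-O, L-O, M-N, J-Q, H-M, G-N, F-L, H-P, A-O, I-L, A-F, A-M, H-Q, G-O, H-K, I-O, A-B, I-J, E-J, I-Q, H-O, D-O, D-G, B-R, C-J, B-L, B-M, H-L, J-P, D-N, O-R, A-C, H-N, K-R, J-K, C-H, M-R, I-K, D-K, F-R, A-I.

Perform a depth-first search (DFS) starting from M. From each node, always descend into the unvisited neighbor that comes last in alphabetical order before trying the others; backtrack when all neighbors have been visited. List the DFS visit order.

M, R, O, L, N, H, Q, K, J, P, I, A, F, D, G, C, B, E

Visit M
M → R
R → O
O → L
L → N
N → H
H → Q
Q → K
K → J
J → P
J → I
I → A
A → F
F → D
D → G
G → C
A → B
J → E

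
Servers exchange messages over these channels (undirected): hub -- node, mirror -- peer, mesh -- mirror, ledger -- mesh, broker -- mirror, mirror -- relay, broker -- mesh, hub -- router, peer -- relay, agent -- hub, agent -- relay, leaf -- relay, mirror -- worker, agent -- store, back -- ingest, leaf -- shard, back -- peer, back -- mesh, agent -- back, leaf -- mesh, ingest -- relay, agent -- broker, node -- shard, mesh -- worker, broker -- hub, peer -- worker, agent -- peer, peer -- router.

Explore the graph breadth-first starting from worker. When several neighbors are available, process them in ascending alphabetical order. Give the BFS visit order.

worker -> mesh -> mirror -> peer -> back -> broker -> leaf -> ledger -> relay -> agent -> router -> ingest -> hub -> shard -> store -> node

Visit worker; enqueue mesh, mirror, peer → queue [mesh, mirror, peer]
Visit mesh; enqueue back, broker, leaf, ledger → queue [mirror, peer, back, broker, leaf, ledger]
Visit mirror; enqueue relay → queue [peer, back, broker, leaf, ledger, relay]
Visit peer; enqueue agent, router → queue [back, broker, leaf, ledger, relay, agent, router]
Visit back; enqueue ingest → queue [broker, leaf, ledger, relay, agent, router, ingest]
Visit broker; enqueue hub → queue [leaf, ledger, relay, agent, router, ingest, hub]
Visit leaf; enqueue shard → queue [ledger, relay, agent, router, ingest, hub, shard]
Visit ledger → queue [relay, agent, router, ingest, hub, shard]
Visit relay → queue [agent, router, ingest, hub, shard]
Visit agent; enqueue store → queue [router, ingest, hub, shard, store]
Visit router → queue [ingest, hub, shard, store]
Visit ingest → queue [hub, shard, store]
Visit hub; enqueue node → queue [shard, store, node]
Visit shard → queue [store, node]
Visit store → queue [node]
Visit node → queue []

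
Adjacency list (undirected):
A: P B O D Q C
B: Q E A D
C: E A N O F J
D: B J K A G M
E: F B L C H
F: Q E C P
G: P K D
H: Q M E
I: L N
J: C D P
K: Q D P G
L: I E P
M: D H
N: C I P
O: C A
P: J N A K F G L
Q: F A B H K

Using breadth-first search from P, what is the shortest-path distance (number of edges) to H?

Level 0: P
Level 1: A, F, G, J, K, L, N
Level 2: B, C, D, E, I, O, Q
Level 3: H, M
H first appears at level 3.

3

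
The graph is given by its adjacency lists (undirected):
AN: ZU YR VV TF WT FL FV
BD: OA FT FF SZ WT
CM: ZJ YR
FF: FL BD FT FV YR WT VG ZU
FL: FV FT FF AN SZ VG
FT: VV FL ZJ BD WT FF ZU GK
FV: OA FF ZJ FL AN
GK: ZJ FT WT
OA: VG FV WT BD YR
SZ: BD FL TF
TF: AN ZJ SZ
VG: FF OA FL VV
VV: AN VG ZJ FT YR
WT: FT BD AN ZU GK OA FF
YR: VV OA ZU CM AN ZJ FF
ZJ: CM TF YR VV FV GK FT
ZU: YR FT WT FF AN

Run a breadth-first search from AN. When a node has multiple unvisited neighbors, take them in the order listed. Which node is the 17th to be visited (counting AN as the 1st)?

GK

Visit AN; enqueue ZU, YR, VV, TF, WT, FL, FV → queue [ZU, YR, VV, TF, WT, FL, FV]
Visit ZU; enqueue FT, FF → queue [YR, VV, TF, WT, FL, FV, FT, FF]
Visit YR; enqueue OA, CM, ZJ → queue [VV, TF, WT, FL, FV, FT, FF, OA, CM, ZJ]
Visit VV; enqueue VG → queue [TF, WT, FL, FV, FT, FF, OA, CM, ZJ, VG]
Visit TF; enqueue SZ → queue [WT, FL, FV, FT, FF, OA, CM, ZJ, VG, SZ]
Visit WT; enqueue BD, GK → queue [FL, FV, FT, FF, OA, CM, ZJ, VG, SZ, BD, GK]
Visit FL → queue [FV, FT, FF, OA, CM, ZJ, VG, SZ, BD, GK]
Visit FV → queue [FT, FF, OA, CM, ZJ, VG, SZ, BD, GK]
Visit FT → queue [FF, OA, CM, ZJ, VG, SZ, BD, GK]
Visit FF → queue [OA, CM, ZJ, VG, SZ, BD, GK]
Visit OA → queue [CM, ZJ, VG, SZ, BD, GK]
Visit CM → queue [ZJ, VG, SZ, BD, GK]
Visit ZJ → queue [VG, SZ, BD, GK]
Visit VG → queue [SZ, BD, GK]
Visit SZ → queue [BD, GK]
Visit BD → queue [GK]
Visit GK → queue []

Visit order: AN, ZU, YR, VV, TF, WT, FL, FV, FT, FF, OA, CM, ZJ, VG, SZ, BD, GK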